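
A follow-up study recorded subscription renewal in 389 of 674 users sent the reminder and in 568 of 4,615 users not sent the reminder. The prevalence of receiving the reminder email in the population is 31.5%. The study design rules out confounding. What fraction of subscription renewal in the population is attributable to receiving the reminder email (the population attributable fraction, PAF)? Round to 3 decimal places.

PAF ≈ 0.537

p₁ = P(outcome | exposed) = 389/674 = 0.57715
p₀ = P(outcome | unexposed) = 568/4615 = 0.12308
Overall risk P(Y=1) = π·p₁ + (1−π)·p₀ = 0.315×0.57715 + 0.685×0.12308 = 0.26611.
Under exogeneity, PAF = [P(Y=1) − p₀] / P(Y=1).
PAF = (0.26611 − 0.12308) / 0.26611 ≈ 0.5375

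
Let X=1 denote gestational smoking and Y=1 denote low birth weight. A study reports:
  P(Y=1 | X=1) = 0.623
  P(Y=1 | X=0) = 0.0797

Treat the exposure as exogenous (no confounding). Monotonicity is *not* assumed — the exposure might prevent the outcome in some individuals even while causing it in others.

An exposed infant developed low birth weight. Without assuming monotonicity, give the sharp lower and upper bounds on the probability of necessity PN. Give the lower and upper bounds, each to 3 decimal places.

0.872 ≤ PN ≤ 1.000

Let p₁ = 0.623, p₀ = 0.0797.
Under exogeneity alone the bounds on PN are max{0,(p₁−p₀)/p₁} ≤ PN ≤ min{1,(1−p₀)/p₁}.
  lower = (p₁ − p₀)/p₁ = 0.5433 / 0.623 ≈ 0.8721
  upper = min{1, (1 − p₀)/p₁} = 0.9203 / 0.623 ≈ 1.4772 → capped at 1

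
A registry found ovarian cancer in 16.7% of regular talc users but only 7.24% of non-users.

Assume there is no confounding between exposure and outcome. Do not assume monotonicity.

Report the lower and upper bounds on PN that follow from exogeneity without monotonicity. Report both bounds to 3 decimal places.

p₁ = 0.167, p₀ = 0.0724.
Under exogeneity alone the bounds on PN are max{0,(p₁−p₀)/p₁} ≤ PN ≤ min{1,(1−p₀)/p₁}.
  lower = (p₁ − p₀)/p₁ = 0.0946 / 0.167 ≈ 0.5665
  upper = min{1, (1 − p₀)/p₁} = 0.9276 / 0.167 ≈ 5.5545 → capped at 1

0.566 ≤ PN ≤ 1.000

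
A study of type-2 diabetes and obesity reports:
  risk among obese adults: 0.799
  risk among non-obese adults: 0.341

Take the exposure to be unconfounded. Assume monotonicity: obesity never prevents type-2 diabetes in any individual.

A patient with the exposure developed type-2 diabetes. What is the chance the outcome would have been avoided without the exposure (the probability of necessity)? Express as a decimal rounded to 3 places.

PN ≈ 0.573

Let p₁ = 0.799, p₀ = 0.341.
Under exogeneity and monotonicity, PN = (p₁ − p₀) / p₁.
PN = (0.799 − 0.341) / 0.799 = 0.458 / 0.799 ≈ 0.5732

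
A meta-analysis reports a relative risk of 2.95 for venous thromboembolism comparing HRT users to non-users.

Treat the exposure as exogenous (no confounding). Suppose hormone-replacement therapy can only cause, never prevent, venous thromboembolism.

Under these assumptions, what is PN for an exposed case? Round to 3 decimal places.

PN ≈ 0.661

Under exogeneity and monotonicity, PN = (RR − 1) / RR = 1 − 1/RR.
PN = (2.95 − 1) / 2.95 = 1.95 / 2.95 ≈ 0.6610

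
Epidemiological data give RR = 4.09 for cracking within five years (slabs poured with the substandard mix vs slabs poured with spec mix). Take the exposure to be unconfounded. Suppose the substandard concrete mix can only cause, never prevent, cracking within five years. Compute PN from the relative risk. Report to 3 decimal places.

Under exogeneity and monotonicity, PN = (RR − 1) / RR = 1 − 1/RR.
PN = (4.09 − 1) / 4.09 = 3.09 / 4.09 ≈ 0.7555

PN ≈ 0.756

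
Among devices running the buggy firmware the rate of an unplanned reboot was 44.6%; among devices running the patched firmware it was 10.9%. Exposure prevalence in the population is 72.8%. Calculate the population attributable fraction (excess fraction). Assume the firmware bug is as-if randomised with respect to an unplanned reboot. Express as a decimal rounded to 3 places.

PAF ≈ 0.692

p₁ = 0.446, p₀ = 0.109.
Overall risk P(Y=1) = π·p₁ + (1−π)·p₀ = 0.728×0.446 + 0.272×0.109 = 0.35434.
Under exogeneity, PAF = [P(Y=1) − p₀] / P(Y=1).
PAF = (0.35434 − 0.109) / 0.35434 ≈ 0.6924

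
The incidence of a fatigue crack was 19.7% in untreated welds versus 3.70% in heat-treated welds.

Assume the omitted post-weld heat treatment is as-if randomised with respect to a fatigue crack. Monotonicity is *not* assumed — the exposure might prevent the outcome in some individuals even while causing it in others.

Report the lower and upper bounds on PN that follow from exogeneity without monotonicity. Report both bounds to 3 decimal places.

p₁ = 0.197, p₀ = 0.037.
Under exogeneity alone the bounds on PN are max{0,(p₁−p₀)/p₁} ≤ PN ≤ min{1,(1−p₀)/p₁}.
  lower = (p₁ − p₀)/p₁ = 0.16 / 0.197 ≈ 0.8122
  upper = min{1, (1 − p₀)/p₁} = 0.963 / 0.197 ≈ 4.8883 → capped at 1

0.812 ≤ PN ≤ 1.000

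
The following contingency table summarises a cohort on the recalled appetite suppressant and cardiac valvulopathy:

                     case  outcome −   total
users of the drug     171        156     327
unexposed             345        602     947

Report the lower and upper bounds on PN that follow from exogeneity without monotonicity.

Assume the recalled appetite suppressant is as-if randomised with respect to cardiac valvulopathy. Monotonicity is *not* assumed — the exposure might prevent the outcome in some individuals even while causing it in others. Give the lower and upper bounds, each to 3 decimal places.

p₁ = P(outcome | exposed) = 171/327 = 0.52294
p₀ = P(outcome | unexposed) = 345/947 = 0.36431
Under exogeneity alone the bounds on PN are max{0,(p₁−p₀)/p₁} ≤ PN ≤ min{1,(1−p₀)/p₁}.
  lower = (p₁ − p₀)/p₁ = 0.15863 / 0.52294 ≈ 0.3033
  upper = min{1, (1 − p₀)/p₁} = 0.63569 / 0.52294 ≈ 1.2156 → capped at 1

0.303 ≤ PN ≤ 1.000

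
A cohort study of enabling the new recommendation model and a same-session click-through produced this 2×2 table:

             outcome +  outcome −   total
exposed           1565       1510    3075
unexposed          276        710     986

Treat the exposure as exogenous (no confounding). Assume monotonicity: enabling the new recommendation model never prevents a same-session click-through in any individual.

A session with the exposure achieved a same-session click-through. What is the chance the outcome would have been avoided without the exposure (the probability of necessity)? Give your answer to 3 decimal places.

PN ≈ 0.450

p₁ = P(outcome | exposed) = 1565/3075 = 0.50894
p₀ = P(outcome | unexposed) = 276/986 = 0.27992
Under exogeneity and monotonicity, PN = (p₁ − p₀)/p₁.
PN = (0.50894 − 0.27992) / 0.50894 ≈ 0.4500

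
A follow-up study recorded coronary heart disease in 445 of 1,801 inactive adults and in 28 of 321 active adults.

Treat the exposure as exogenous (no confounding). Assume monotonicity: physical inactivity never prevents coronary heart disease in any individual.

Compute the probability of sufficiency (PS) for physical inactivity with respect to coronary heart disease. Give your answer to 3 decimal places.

p₁ = P(outcome | exposed) = 445/1801 = 0.24708
p₀ = P(outcome | unexposed) = 28/321 = 0.087227
Under exogeneity and monotonicity, PS = (p₁ − p₀) / (1 − p₀).
PS = (0.24708 − 0.087227) / (1 − 0.087227) = 0.15986 / 0.91277 ≈ 0.1751

PS ≈ 0.175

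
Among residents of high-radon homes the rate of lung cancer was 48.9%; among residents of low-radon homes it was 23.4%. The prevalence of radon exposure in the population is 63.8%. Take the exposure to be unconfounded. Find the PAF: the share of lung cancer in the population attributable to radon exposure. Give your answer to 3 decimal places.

p₁ = 0.489, p₀ = 0.234.
Overall risk P(Y=1) = π·p₁ + (1−π)·p₀ = 0.638×0.489 + 0.362×0.234 = 0.39669.
Under exogeneity, PAF = [P(Y=1) − p₀] / P(Y=1).
PAF = (0.39669 − 0.234) / 0.39669 ≈ 0.4101

PAF ≈ 0.410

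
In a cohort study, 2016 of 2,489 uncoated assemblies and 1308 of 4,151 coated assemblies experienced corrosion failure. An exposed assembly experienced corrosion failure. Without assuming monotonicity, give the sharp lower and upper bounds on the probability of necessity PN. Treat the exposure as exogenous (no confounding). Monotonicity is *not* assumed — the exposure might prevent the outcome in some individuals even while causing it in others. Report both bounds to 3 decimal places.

0.611 ≤ PN ≤ 0.846

p₁ = P(outcome | exposed) = 2016/2489 = 0.80996
p₀ = P(outcome | unexposed) = 1308/4151 = 0.3151
Under exogeneity alone the bounds on PN are max{0,(p₁−p₀)/p₁} ≤ PN ≤ min{1,(1−p₀)/p₁}.
  lower = (p₁ − p₀)/p₁ = 0.49486 / 0.80996 ≈ 0.6110
  upper = min{1, (1 − p₀)/p₁} = 0.6849 / 0.80996 ≈ 0.8456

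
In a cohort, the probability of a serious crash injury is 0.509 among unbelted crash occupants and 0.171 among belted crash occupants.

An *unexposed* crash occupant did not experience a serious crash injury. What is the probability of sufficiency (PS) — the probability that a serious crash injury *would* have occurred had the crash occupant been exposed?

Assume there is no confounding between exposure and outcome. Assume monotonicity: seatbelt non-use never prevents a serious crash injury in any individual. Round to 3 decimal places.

PS ≈ 0.408

Let p₁ = 0.509, p₀ = 0.171.
Under exogeneity and monotonicity, PS = (p₁ − p₀) / (1 − p₀).
PS = (0.509 − 0.171) / (1 − 0.171) = 0.338 / 0.829 ≈ 0.4077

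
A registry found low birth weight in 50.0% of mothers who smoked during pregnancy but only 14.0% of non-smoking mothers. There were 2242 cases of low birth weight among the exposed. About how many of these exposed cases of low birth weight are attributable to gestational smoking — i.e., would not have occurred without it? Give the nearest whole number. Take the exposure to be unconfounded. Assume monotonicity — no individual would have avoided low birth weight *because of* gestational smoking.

p₁ = 0.5, p₀ = 0.14.
PN = (p₁ − p₀)/p₁ = (0.5 − 0.14) / 0.5 ≈ 0.72000.
Attributable cases ≈ PN × (exposed cases) = 0.72000 × 2242 ≈ 1614.24.

about 1614 cases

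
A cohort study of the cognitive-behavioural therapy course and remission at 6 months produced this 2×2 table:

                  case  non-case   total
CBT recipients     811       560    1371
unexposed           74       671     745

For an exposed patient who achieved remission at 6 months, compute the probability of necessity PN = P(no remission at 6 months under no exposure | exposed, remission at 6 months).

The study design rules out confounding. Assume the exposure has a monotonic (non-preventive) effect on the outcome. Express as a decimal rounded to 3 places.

PN ≈ 0.832

p₁ = P(outcome | exposed) = 811/1371 = 0.59154
p₀ = P(outcome | unexposed) = 74/745 = 0.099329
Under exogeneity and monotonicity, PN = (p₁ − p₀) / p₁.
PN = (0.59154 − 0.099329) / 0.59154 = 0.49221 / 0.59154 ≈ 0.8321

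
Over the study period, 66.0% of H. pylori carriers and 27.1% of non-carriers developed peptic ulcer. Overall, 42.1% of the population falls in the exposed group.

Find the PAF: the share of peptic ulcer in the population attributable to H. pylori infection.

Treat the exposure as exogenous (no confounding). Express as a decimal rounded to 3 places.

p₁ = 0.66, p₀ = 0.271.
Overall risk P(Y=1) = π·p₁ + (1−π)·p₀ = 0.421×0.66 + 0.579×0.271 = 0.43477.
Under exogeneity, PAF = [P(Y=1) − p₀] / P(Y=1).
PAF = (0.43477 − 0.271) / 0.43477 ≈ 0.3767

PAF ≈ 0.377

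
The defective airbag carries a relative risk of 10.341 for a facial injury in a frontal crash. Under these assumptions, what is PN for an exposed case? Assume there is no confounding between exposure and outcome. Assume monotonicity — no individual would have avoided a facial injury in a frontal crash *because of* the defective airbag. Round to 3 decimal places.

Under exogeneity and monotonicity, PN = (RR − 1) / RR = 1 − 1/RR.
PN = (10.341 − 1) / 10.341 = 9.341 / 10.341 ≈ 0.9033

PN ≈ 0.903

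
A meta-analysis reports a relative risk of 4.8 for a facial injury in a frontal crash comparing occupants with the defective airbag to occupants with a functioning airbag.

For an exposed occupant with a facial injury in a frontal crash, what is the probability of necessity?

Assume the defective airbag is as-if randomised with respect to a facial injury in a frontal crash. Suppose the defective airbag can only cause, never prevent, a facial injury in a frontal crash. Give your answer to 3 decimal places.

Under exogeneity and monotonicity, PN = (RR − 1) / RR = 1 − 1/RR.
PN = (4.8 − 1) / 4.8 = 3.8 / 4.8 ≈ 0.7917

PN ≈ 0.792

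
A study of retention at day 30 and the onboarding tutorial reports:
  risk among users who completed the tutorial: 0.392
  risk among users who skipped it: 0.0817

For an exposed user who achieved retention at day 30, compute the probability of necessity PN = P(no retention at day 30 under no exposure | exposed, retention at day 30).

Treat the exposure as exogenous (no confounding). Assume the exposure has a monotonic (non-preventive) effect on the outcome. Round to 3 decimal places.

PN ≈ 0.792

Let p₁ = 0.392, p₀ = 0.0817.
Under exogeneity and monotonicity, PN = (p₁ − p₀) / p₁.
PN = (0.392 − 0.0817) / 0.392 = 0.3103 / 0.392 ≈ 0.7916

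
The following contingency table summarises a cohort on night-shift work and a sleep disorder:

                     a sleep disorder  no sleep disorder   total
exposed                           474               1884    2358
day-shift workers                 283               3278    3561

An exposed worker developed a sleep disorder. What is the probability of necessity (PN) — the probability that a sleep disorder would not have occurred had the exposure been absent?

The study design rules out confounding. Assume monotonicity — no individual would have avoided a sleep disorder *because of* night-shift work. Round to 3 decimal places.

p₁ = P(outcome | exposed) = 474/2358 = 0.20102
p₀ = P(outcome | unexposed) = 283/3561 = 0.079472
Under exogeneity and monotonicity, PN = (p₁ − p₀)/p₁.
PN = (0.20102 − 0.079472) / 0.20102 ≈ 0.6047

PN ≈ 0.605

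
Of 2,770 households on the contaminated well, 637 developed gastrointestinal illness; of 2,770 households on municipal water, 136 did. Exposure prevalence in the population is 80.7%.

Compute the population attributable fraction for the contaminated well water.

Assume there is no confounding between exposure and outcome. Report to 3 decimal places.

p₁ = P(outcome | exposed) = 637/2770 = 0.22996
p₀ = P(outcome | unexposed) = 136/2770 = 0.049097
Overall risk P(Y=1) = π·p₁ + (1−π)·p₀ = 0.807×0.22996 + 0.193×0.049097 = 0.19506.
Under exogeneity, PAF = [P(Y=1) − p₀] / P(Y=1).
PAF = (0.19506 − 0.049097) / 0.19506 ≈ 0.7483

PAF ≈ 0.748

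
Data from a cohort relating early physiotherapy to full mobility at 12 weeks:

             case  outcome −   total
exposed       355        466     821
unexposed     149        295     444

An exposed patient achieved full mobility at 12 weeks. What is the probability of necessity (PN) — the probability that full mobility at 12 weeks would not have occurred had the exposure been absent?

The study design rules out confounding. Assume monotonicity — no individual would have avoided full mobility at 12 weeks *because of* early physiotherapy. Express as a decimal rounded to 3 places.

p₁ = P(outcome | exposed) = 355/821 = 0.4324
p₀ = P(outcome | unexposed) = 149/444 = 0.33559
Under exogeneity and monotonicity, PN = (p₁ − p₀) / p₁.
PN = (0.4324 − 0.33559) / 0.4324 = 0.096814 / 0.4324 ≈ 0.2239

PN ≈ 0.224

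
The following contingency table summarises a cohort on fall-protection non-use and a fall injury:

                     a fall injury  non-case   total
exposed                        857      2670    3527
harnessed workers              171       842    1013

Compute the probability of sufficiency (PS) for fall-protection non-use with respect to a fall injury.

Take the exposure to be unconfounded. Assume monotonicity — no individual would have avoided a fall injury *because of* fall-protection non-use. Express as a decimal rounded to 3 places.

p₁ = P(outcome | exposed) = 857/3527 = 0.24298
p₀ = P(outcome | unexposed) = 171/1013 = 0.16881
Under exogeneity and monotonicity, PS = (p₁ − p₀)/(1 − p₀).
PS = (0.24298 − 0.16881) / 0.83119 ≈ 0.0892

PS ≈ 0.089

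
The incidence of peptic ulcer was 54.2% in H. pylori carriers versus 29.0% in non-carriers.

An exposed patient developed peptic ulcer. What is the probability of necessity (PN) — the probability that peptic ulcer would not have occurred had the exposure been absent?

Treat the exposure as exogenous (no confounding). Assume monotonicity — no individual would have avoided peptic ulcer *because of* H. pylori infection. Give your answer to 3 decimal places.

PN ≈ 0.465

p₁ = 0.542, p₀ = 0.29.
Under exogeneity and monotonicity, PN = (p₁ − p₀) / p₁.
PN = (0.542 − 0.29) / 0.542 = 0.252 / 0.542 ≈ 0.4649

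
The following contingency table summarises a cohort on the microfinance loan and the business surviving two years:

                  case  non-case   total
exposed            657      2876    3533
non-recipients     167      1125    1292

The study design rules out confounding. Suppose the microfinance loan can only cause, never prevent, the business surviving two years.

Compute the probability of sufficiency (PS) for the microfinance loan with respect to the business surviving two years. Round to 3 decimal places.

PS ≈ 0.065

p₁ = P(outcome | exposed) = 657/3533 = 0.18596
p₀ = P(outcome | unexposed) = 167/1292 = 0.12926
Under exogeneity and monotonicity, PS = (p₁ − p₀)/(1 − p₀).
PS = (0.18596 − 0.12926) / 0.87074 ≈ 0.0651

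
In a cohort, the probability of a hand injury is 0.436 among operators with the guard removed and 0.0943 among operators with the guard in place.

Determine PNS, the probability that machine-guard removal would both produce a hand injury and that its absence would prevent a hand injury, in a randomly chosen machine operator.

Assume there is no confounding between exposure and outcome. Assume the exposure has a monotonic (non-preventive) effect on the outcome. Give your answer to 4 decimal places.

Let p₁ = 0.436, p₀ = 0.0943.
Under exogeneity and monotonicity, PNS = p₁ − p₀.
PNS = 0.436 − 0.0943 = 0.3417

PNS ≈ 0.3417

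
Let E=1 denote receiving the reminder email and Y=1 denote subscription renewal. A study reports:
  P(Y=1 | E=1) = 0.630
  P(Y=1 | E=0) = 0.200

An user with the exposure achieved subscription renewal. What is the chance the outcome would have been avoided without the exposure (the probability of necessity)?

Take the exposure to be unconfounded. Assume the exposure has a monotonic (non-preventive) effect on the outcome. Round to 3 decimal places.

Let p₁ = 0.63, p₀ = 0.2.
Under exogeneity and monotonicity, PN = (p₁ − p₀) / p₁.
PN = (0.63 − 0.2) / 0.63 = 0.43 / 0.63 ≈ 0.6825

PN ≈ 0.683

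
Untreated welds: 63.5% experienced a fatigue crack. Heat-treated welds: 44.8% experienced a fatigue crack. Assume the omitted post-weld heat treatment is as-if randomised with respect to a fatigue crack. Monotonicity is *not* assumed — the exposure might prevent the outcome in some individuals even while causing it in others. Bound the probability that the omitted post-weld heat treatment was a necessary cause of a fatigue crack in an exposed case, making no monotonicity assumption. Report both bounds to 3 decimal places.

0.294 ≤ PN ≤ 0.869

p₁ = 0.635, p₀ = 0.448.
Under exogeneity alone the bounds on PN are max{0,(p₁−p₀)/p₁} ≤ PN ≤ min{1,(1−p₀)/p₁}.
  lower = (p₁ − p₀)/p₁ = 0.187 / 0.635 ≈ 0.2945
  upper = min{1, (1 − p₀)/p₁} = 0.552 / 0.635 ≈ 0.8693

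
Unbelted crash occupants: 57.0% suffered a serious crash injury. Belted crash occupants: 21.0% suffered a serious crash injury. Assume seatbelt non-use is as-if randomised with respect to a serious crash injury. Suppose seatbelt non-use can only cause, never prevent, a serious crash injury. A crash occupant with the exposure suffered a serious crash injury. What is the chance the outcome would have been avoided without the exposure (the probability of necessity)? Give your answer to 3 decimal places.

PN ≈ 0.632

p₁ = 0.57, p₀ = 0.21.
Under exogeneity and monotonicity, PN = (p₁ − p₀) / p₁.
PN = (0.57 − 0.21) / 0.57 = 0.36 / 0.57 ≈ 0.6316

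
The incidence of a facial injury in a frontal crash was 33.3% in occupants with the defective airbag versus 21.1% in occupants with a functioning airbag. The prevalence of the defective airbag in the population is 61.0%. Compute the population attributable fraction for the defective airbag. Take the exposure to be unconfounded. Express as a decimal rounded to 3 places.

p₁ = 0.333, p₀ = 0.211.
Overall risk P(Y=1) = π·p₁ + (1−π)·p₀ = 0.61×0.333 + 0.39×0.211 = 0.28542.
Under exogeneity, PAF = [P(Y=1) − p₀] / P(Y=1).
PAF = (0.28542 − 0.211) / 0.28542 ≈ 0.2607

PAF ≈ 0.261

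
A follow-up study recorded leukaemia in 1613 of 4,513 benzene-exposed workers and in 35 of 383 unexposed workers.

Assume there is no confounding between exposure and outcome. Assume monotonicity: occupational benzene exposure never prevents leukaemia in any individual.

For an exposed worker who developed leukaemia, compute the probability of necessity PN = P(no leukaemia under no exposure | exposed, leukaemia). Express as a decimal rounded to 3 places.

PN ≈ 0.744

p₁ = P(outcome | exposed) = 1613/4513 = 0.35741
p₀ = P(outcome | unexposed) = 35/383 = 0.091384
Under exogeneity and monotonicity, PN = (p₁ − p₀) / p₁.
PN = (0.35741 − 0.091384) / 0.35741 = 0.26603 / 0.35741 ≈ 0.7443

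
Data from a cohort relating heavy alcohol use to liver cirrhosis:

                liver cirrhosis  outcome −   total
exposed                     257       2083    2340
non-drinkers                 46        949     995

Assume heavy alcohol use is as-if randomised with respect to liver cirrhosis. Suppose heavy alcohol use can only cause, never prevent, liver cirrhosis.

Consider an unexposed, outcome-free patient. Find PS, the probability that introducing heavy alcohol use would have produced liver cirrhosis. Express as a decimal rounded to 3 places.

PS ≈ 0.067

p₁ = P(outcome | exposed) = 257/2340 = 0.10983
p₀ = P(outcome | unexposed) = 46/995 = 0.046231
Under exogeneity and monotonicity, PS = (p₁ − p₀) / (1 − p₀).
PS = (0.10983 − 0.046231) / (1 − 0.046231) = 0.063598 / 0.95377 ≈ 0.0667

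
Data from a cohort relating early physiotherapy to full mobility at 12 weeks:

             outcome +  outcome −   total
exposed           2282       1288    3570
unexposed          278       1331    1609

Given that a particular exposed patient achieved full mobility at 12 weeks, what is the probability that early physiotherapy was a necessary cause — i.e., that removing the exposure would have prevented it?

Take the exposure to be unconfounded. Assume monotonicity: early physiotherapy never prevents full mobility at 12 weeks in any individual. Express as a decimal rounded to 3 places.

p₁ = P(outcome | exposed) = 2282/3570 = 0.63922
p₀ = P(outcome | unexposed) = 278/1609 = 0.17278
Under exogeneity and monotonicity, PN = (p₁ − p₀)/p₁.
PN = (0.63922 − 0.17278) / 0.63922 ≈ 0.7297

PN ≈ 0.730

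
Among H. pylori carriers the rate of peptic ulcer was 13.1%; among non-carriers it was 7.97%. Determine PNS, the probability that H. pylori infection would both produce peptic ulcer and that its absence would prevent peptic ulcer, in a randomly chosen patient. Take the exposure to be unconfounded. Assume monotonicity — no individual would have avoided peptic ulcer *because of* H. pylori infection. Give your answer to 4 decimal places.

PNS ≈ 0.0513

p₁ = 0.131, p₀ = 0.0797.
Under exogeneity and monotonicity, PNS = p₁ − p₀.
PNS = 0.131 − 0.0797 = 0.0513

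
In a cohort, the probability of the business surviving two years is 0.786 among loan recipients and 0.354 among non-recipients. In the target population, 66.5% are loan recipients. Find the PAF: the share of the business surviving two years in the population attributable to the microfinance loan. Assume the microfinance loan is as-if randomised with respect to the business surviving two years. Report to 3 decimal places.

PAF ≈ 0.448

Let p₁ = 0.786, p₀ = 0.354.
Overall risk P(Y=1) = π·p₁ + (1−π)·p₀ = 0.665×0.786 + 0.335×0.354 = 0.64128.
Under exogeneity, PAF = [P(Y=1) − p₀] / P(Y=1).
PAF = (0.64128 − 0.354) / 0.64128 ≈ 0.4480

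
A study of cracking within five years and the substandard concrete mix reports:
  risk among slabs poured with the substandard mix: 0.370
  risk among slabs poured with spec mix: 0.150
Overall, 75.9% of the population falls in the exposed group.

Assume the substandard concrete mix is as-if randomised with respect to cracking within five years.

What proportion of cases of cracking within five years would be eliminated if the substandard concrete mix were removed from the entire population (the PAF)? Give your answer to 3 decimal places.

PAF ≈ 0.527

Let p₁ = 0.37, p₀ = 0.15.
Overall risk P(Y=1) = π·p₁ + (1−π)·p₀ = 0.759×0.37 + 0.241×0.15 = 0.31698.
Under exogeneity, PAF = [P(Y=1) − p₀] / P(Y=1).
PAF = (0.31698 − 0.15) / 0.31698 ≈ 0.5268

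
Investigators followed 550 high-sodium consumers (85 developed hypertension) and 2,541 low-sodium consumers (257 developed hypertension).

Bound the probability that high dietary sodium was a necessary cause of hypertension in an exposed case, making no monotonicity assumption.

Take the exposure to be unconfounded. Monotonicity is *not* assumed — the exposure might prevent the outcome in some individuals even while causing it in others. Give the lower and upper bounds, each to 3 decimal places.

0.346 ≤ PN ≤ 1.000

p₁ = P(outcome | exposed) = 85/550 = 0.15455
p₀ = P(outcome | unexposed) = 257/2541 = 0.10114
Under exogeneity alone the bounds on PN are max{0,(p₁−p₀)/p₁} ≤ PN ≤ min{1,(1−p₀)/p₁}.
  lower = (p₁ − p₀)/p₁ = 0.053404 / 0.15455 ≈ 0.3456
  upper = min{1, (1 − p₀)/p₁} = 0.89886 / 0.15455 ≈ 5.8161 → capped at 1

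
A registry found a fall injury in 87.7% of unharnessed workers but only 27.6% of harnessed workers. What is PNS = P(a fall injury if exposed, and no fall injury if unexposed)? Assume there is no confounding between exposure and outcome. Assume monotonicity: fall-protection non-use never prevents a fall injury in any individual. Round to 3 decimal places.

p₁ = 0.877, p₀ = 0.276.
Under exogeneity and monotonicity, PNS = p₁ − p₀.
PNS = 0.877 − 0.276 = 0.601

PNS ≈ 0.601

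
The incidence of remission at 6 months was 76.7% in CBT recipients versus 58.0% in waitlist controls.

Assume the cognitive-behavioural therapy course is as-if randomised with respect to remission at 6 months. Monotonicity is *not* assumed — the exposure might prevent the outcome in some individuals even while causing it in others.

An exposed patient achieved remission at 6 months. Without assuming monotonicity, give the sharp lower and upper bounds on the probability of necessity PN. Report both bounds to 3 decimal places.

0.244 ≤ PN ≤ 0.548

p₁ = 0.767, p₀ = 0.58.
Under exogeneity alone the bounds on PN are max{0,(p₁−p₀)/p₁} ≤ PN ≤ min{1,(1−p₀)/p₁}.
  lower = (p₁ − p₀)/p₁ = 0.187 / 0.767 ≈ 0.2438
  upper = min{1, (1 − p₀)/p₁} = 0.42 / 0.767 ≈ 0.5476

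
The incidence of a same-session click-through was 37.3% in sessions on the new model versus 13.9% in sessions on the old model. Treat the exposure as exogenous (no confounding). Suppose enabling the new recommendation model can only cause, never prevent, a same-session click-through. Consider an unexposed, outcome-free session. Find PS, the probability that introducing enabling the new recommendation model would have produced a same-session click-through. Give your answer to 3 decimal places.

p₁ = 0.373, p₀ = 0.139.
Under exogeneity and monotonicity, PS = (p₁ − p₀) / (1 − p₀).
PS = (0.373 − 0.139) / (1 − 0.139) = 0.234 / 0.861 ≈ 0.2718

PS ≈ 0.272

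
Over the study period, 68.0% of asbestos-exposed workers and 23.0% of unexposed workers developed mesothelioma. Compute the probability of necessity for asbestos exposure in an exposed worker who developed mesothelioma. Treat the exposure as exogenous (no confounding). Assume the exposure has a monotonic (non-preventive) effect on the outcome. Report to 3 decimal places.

p₁ = 0.68, p₀ = 0.23.
Under exogeneity and monotonicity, PN = (p₁ − p₀) / p₁.
PN = (0.68 − 0.23) / 0.68 = 0.45 / 0.68 ≈ 0.6618

PN ≈ 0.662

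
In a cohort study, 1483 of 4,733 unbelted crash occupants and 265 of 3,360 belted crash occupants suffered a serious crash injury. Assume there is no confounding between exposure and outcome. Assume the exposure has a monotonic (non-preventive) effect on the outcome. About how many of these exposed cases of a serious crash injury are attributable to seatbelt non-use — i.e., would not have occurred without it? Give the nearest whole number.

about 1110 cases

p₁ = P(outcome | exposed) = 1483/4733 = 0.31333
p₀ = P(outcome | unexposed) = 265/3360 = 0.078869
PN = (p₁ − p₀)/p₁ = (0.31333 − 0.078869) / 0.31333 ≈ 0.74829.
Attributable cases ≈ PN × (exposed cases) = 0.74829 × 1483 ≈ 1109.71.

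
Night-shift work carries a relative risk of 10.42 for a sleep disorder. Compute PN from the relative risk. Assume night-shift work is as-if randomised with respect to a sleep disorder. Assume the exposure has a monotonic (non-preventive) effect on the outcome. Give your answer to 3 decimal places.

Under exogeneity and monotonicity, PN = (RR − 1) / RR = 1 − 1/RR.
PN = (10.42 − 1) / 10.42 = 9.42 / 10.42 ≈ 0.9040

PN ≈ 0.904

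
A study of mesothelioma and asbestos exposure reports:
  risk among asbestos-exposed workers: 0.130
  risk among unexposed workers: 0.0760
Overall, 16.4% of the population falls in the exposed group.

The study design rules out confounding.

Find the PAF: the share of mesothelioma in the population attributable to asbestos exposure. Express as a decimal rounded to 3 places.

PAF ≈ 0.104

Let p₁ = 0.13, p₀ = 0.076.
Overall risk P(Y=1) = π·p₁ + (1−π)·p₀ = 0.164×0.13 + 0.836×0.076 = 0.084856.
Under exogeneity, PAF = [P(Y=1) − p₀] / P(Y=1).
PAF = (0.084856 − 0.076) / 0.084856 ≈ 0.1044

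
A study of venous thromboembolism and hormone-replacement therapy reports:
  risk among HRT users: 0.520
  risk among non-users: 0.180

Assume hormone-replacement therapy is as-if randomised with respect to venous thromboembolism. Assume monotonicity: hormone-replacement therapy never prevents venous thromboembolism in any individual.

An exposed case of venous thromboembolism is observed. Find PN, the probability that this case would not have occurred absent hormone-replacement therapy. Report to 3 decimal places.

Let p₁ = 0.52, p₀ = 0.18.
Under exogeneity and monotonicity, PN = (p₁ − p₀) / p₁.
PN = (0.52 − 0.18) / 0.52 = 0.34 / 0.52 ≈ 0.6538

PN ≈ 0.654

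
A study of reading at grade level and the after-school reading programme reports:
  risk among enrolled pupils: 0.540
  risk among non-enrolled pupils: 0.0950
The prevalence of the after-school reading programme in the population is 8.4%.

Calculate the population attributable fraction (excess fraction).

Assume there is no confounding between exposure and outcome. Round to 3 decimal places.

PAF ≈ 0.282

Let p₁ = 0.54, p₀ = 0.095.
Overall risk P(Y=1) = π·p₁ + (1−π)·p₀ = 0.084×0.54 + 0.916×0.095 = 0.13238.
Under exogeneity, PAF = [P(Y=1) − p₀] / P(Y=1).
PAF = (0.13238 − 0.095) / 0.13238 ≈ 0.2824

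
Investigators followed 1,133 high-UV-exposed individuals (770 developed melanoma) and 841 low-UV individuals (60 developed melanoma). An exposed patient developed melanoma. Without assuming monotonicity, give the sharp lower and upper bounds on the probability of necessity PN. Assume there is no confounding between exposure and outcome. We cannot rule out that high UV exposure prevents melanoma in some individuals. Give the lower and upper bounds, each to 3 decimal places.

p₁ = P(outcome | exposed) = 770/1133 = 0.67961
p₀ = P(outcome | unexposed) = 60/841 = 0.071344
Under exogeneity alone the bounds on PN are max{0,(p₁−p₀)/p₁} ≤ PN ≤ min{1,(1−p₀)/p₁}.
  lower = (p₁ − p₀)/p₁ = 0.60827 / 0.67961 ≈ 0.8950
  upper = min{1, (1 − p₀)/p₁} = 0.92866 / 0.67961 ≈ 1.3665 → capped at 1

0.895 ≤ PN ≤ 1.000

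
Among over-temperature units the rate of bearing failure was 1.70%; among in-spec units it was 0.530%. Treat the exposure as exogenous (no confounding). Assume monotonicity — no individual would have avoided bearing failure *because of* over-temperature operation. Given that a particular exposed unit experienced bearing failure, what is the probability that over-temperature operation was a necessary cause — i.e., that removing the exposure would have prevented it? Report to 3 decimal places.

PN ≈ 0.688

p₁ = 0.017, p₀ = 0.0053.
Under exogeneity and monotonicity, PN = (p₁ − p₀) / p₁.
PN = (0.017 − 0.0053) / 0.017 = 0.0117 / 0.017 ≈ 0.6882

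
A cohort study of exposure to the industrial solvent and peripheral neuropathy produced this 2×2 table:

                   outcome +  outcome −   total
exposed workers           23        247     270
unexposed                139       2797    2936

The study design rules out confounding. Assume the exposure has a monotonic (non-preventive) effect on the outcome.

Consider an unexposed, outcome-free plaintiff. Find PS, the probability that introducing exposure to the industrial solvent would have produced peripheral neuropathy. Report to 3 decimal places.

p₁ = P(outcome | exposed) = 23/270 = 0.085185
p₀ = P(outcome | unexposed) = 139/2936 = 0.047343
Under exogeneity and monotonicity, PS = (p₁ − p₀) / (1 − p₀).
PS = (0.085185 − 0.047343) / (1 − 0.047343) = 0.037842 / 0.95266 ≈ 0.0397

PS ≈ 0.040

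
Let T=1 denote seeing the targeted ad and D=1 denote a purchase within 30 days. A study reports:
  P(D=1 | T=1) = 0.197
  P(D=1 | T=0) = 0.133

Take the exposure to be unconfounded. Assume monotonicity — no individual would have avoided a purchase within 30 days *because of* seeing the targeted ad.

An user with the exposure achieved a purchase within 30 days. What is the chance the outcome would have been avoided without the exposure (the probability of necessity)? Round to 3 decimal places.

Let p₁ = 0.197, p₀ = 0.133.
Under exogeneity and monotonicity, PN = (p₁ − p₀) / p₁.
PN = (0.197 − 0.133) / 0.197 = 0.064 / 0.197 ≈ 0.3249

PN ≈ 0.325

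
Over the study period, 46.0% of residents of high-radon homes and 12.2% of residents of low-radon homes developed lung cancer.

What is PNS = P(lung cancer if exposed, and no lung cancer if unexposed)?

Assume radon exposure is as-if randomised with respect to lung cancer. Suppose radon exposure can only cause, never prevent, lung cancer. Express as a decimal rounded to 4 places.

p₁ = 0.46, p₀ = 0.122.
Under exogeneity and monotonicity, PNS = p₁ − p₀.
PNS = 0.46 − 0.122 = 0.338

PNS ≈ 0.3380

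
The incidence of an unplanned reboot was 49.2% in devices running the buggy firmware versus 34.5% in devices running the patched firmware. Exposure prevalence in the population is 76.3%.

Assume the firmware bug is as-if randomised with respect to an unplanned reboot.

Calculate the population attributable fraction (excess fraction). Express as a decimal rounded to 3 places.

PAF ≈ 0.245

p₁ = 0.492, p₀ = 0.345.
Overall risk P(Y=1) = π·p₁ + (1−π)·p₀ = 0.763×0.492 + 0.237×0.345 = 0.45716.
Under exogeneity, PAF = [P(Y=1) − p₀] / P(Y=1).
PAF = (0.45716 − 0.345) / 0.45716 ≈ 0.2453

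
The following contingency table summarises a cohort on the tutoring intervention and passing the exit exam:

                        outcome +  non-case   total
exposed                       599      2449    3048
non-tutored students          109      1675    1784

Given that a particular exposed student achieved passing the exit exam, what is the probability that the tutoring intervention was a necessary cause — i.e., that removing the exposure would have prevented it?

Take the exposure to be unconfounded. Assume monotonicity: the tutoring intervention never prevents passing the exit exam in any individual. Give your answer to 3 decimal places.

p₁ = P(outcome | exposed) = 599/3048 = 0.19652
p₀ = P(outcome | unexposed) = 109/1784 = 0.061099
Under exogeneity and monotonicity, PN = (p₁ − p₀) / p₁.
PN = (0.19652 − 0.061099) / 0.19652 = 0.13542 / 0.19652 ≈ 0.6891

PN ≈ 0.689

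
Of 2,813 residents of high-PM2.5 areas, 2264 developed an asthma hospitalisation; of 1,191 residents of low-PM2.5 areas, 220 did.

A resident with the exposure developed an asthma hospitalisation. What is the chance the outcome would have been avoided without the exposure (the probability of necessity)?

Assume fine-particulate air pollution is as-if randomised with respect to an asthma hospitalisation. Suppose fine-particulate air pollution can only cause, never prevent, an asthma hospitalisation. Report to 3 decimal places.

p₁ = P(outcome | exposed) = 2264/2813 = 0.80483
p₀ = P(outcome | unexposed) = 220/1191 = 0.18472
Under exogeneity and monotonicity, PN = (p₁ − p₀) / p₁.
PN = (0.80483 − 0.18472) / 0.80483 = 0.62012 / 0.80483 ≈ 0.7705

PN ≈ 0.770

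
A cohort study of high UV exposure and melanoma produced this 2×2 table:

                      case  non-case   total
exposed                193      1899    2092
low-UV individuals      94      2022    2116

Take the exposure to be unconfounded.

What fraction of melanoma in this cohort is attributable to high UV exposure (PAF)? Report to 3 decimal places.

PAF ≈ 0.349

p₁ = P(outcome | exposed) = 193/2092 = 0.092256
p₀ = P(outcome | unexposed) = 94/2116 = 0.044423
Exposure prevalence π = 2092/4208 = 0.49715; overall risk P(Y=1) = 0.068203.
Under exogeneity, PAF = [P(Y=1) − p₀]/P(Y=1).
PAF = (0.068203 − 0.044423) / 0.068203 ≈ 0.3487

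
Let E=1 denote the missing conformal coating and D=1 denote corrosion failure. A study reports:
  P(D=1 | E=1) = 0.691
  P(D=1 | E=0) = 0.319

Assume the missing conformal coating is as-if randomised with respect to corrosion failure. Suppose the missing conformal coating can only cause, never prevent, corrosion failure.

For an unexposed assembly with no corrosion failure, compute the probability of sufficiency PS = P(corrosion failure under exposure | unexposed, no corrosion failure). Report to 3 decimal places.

Let p₁ = 0.691, p₀ = 0.319.
Under exogeneity and monotonicity, PS = (p₁ − p₀) / (1 − p₀).
PS = (0.691 − 0.319) / (1 − 0.319) = 0.372 / 0.681 ≈ 0.5463

PS ≈ 0.546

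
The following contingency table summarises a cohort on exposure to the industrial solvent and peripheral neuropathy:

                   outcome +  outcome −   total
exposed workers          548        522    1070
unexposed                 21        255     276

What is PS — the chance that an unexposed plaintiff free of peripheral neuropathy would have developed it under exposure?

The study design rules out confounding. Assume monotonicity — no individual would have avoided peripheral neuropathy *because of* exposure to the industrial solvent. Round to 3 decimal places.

PS ≈ 0.472

p₁ = P(outcome | exposed) = 548/1070 = 0.51215
p₀ = P(outcome | unexposed) = 21/276 = 0.076087
Under exogeneity and monotonicity, PS = (p₁ − p₀)/(1 − p₀).
PS = (0.51215 − 0.076087) / 0.92391 ≈ 0.4720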